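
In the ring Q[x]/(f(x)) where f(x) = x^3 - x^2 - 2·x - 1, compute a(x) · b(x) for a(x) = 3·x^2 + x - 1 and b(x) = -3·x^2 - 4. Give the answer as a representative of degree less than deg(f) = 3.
First multiply in Q[x] without reducing: a · b = -9·x^4 - 3·x^3 - 9·x^2 - 4·x + 4. Now divide by f(x) = x^3 - x^2 - 2·x - 1, eliminating the leading term at each step:
  leading term -9·x^4: subtract (-9·x)·f(x) = -9·x^4 + 9·x^3 + 18·x^2 + 9·x, leaving -12·x^3 - 27·x^2 - 13·x + 4
  leading term -12·x^3: subtract (-12)·f(x) = -12·x^3 + 12·x^2 + 24·x + 12, leaving -39·x^2 - 37·x - 8
The degree is now < 3, so this is the remainder. Hence a · b ≡ -39·x^2 - 37·x - 8 in Q[x]/(f).

Final answer: a · b ≡ -39·x^2 - 37·x - 8 (mod f(x))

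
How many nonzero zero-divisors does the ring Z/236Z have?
Z/236Z has 119 nonzero zero-divisors

In Z/236Z each nonzero element is either a unit (gcd with 236 is 1) or a zero-divisor (gcd > 1). The number of units is φ(236): factorise 236 = 2^2 · 59, so φ(236) = (2^2 − 2^1) · (59 − 1) = 2 · 58 = 116. The nonzero elements number 236 − 1 = 235. Hence the nonzero zero-divisors number 235 − 116 = 119.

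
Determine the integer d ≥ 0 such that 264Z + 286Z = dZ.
(264, 286) = (22); d = 22

In the PID Z, (a, b) is generated by gcd(a, b). Compute gcd(286, 264) with the extended Euclidean algorithm, tracking rows (r, s, t) with s·286 + t·264 = r:
  row A: (286, 1, 0)   [1·286 + 0·264 = 286]
  row B: (264, 0, 1)   [0·286 + 1·264 = 264]
  286 = 1·264 + 22   → row C = row A − 1·row B = (22, 1, −1)   [check: 1·286 − 1·264 = 22]
  264 = 12·22 + 0   → remainder 0, stop. gcd = 22 (last nonzero row C).
So gcd(264, 286) = 22, with Bézout identity 1·286 − 1·264 = 22. Containment (⊇): the Bézout identity exhibits 22 as an element of (264, 286), giving (22) ⊆ (264, 286). Containment (⊆): since 22 | 264 and 22 | 286 (264 = 22·12, 286 = 22·13), every Z-linear combination of 264 and 286 is divisible by 22, so (264, 286) ⊆ (22). Therefore (264, 286) = (22), d = 22.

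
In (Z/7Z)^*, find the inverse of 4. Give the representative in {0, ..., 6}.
4^(−1) ≡ 2 (mod 7)

Apply the extended Euclidean algorithm to (7, 4), tracking rows (r, s, t) with s·7 + t·4 = r. Each division r_prev = q·r_cur + r_new produces the new row as (previous row) − q·(current row):
  row A: (7, 1, 0)   [1·7 + 0·4 = 7]
  row B: (4, 0, 1)   [0·7 + 1·4 = 4]
  7 = 1·4 + 3   → row C = row A − 1·row B = (3, 1, −1)   [check: 1·7 − 1·4 = 3]
  4 = 1·3 + 1   → row D = row B − 1·row C = (1, −1, 2)   [check: −1·7 + 2·4 = 1]
  3 = 3·1 + 0   → remainder 0, stop. gcd = 1 (last nonzero row D).
The gcd is 1, so 4 is invertible mod 7. The last nonzero row gives −1·7 + 2·4 = 1, so t = 2. So 4^(−1) ≡ 2 (mod 7). Verify: 4 · 2 = 8 ≡ 1 (mod 7). ✓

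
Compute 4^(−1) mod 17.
Apply the extended Euclidean algorithm to (17, 4), tracking rows (r, s, t) with s·17 + t·4 = r. Each division r_prev = q·r_cur + r_new produces the new row as (previous row) − q·(current row):
  row A: (17, 1, 0)   [1·17 + 0·4 = 17]
  row B: (4, 0, 1)   [0·17 + 1·4 = 4]
  17 = 4·4 + 1   → row C = row A − 4·row B = (1, 1, −4)   [check: 1·17 − 4·4 = 1]
  4 = 4·1 + 0   → remainder 0, stop. gcd = 1 (last nonzero row C).
The gcd is 1, so 4 is invertible mod 17. The last nonzero row gives 1·17 − 4·4 = 1, so t = −4. So 4^(−1) ≡ −4 ≡ 13 (mod 17). Verify: 4 · 13 = 52 ≡ 1 (mod 17). ✓

Final answer: 4^(−1) ≡ 13 (mod 17)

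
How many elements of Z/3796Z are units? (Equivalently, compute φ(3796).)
Z/3796Z has φ(3796) = 1728 units

An element a ∈ Z/3796Z is a unit iff gcd(a, 3796) = 1, so the number of units is φ(3796). φ is multiplicative, with φ(p^e) = p^e − p^(e−1). Factorise 3796 = 2^2 · 13 · 73. Then
  φ(3796) = (2^2 − 2^1) · (13 − 1) · (73 − 1) = 2 · 12 · 72 = 1728.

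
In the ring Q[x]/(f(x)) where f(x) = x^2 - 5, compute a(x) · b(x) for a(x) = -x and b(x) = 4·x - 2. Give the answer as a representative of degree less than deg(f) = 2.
a · b ≡ 2·x - 20 (mod f(x))

First multiply in Q[x] without reducing: a · b = -4·x^2 + 2·x. Now divide by f(x) = x^2 - 5, eliminating the leading term at each step:
  leading term -4·x^2: subtract (-4)·f(x) = 20 - 4·x^2, leaving 2·x - 20
The degree is now < 2, so this is the remainder. Hence a · b ≡ 2·x - 20 in Q[x]/(f).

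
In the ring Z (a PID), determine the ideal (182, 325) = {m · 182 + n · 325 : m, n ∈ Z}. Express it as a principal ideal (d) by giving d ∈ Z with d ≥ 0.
In the PID Z, (a, b) is generated by gcd(a, b). Compute gcd(325, 182) with the extended Euclidean algorithm, tracking rows (r, s, t) with s·325 + t·182 = r:
  row A: (325, 1, 0)   [1·325 + 0·182 = 325]
  row B: (182, 0, 1)   [0·325 + 1·182 = 182]
  325 = 1·182 + 143   → row C = row A − 1·row B = (143, 1, −1)   [check: 1·325 − 1·182 = 143]
  182 = 1·143 + 39   → row D = row B − 1·row C = (39, −1, 2)   [check: −1·325 + 2·182 = 39]
  143 = 3·39 + 26   → row E = row C − 3·row D = (26, 4, −7)   [check: 4·325 − 7·182 = 26]
  39 = 1·26 + 13   → row F = row D − 1·row E = (13, −5, 9)   [check: −5·325 + 9·182 = 13]
  26 = 2·13 + 0   → remainder 0, stop. gcd = 13 (last nonzero row F).
So gcd(182, 325) = 13, with Bézout identity −5·325 + 9·182 = 13. Containment (⊇): the Bézout identity exhibits 13 as an element of (182, 325), giving (13) ⊆ (182, 325). Containment (⊆): since 13 | 182 and 13 | 325 (182 = 13·14, 325 = 13·25), every Z-linear combination of 182 and 325 is divisible by 13, so (182, 325) ⊆ (13). Therefore (182, 325) = (13), d = 13.

Final answer: (182, 325) = (13); d = 13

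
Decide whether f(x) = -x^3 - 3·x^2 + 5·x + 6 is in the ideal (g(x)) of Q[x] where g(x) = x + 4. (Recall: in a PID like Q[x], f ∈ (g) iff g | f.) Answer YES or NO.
In Q[x] the ideal (g) consists of all multiples of g, so f ∈ (g) iff g | f, i.e. iff the remainder of f on division by g is 0. Divide f by g (g is monic, so eliminate the leading term of the running remainder at each step):
  leading term -x^3: subtract (-x^2)·g(x) = -x^3 - 4·x^2, leaving x^2 + 5·x + 6
  leading term x^2: subtract (x)·g(x) = x^2 + 4·x, leaving x + 6
  leading term x: subtract (1)·g(x) = x + 4, leaving 2
The remainder r(x) = 2 ≠ 0 (and deg r < deg g), so g ∤ f, i.e. f ∉ (g).

Final answer: NO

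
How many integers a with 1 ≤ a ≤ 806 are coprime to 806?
360

The number of a ∈ {1, ..., 806} with gcd(a, 806) = 1 is by definition Euler's totient φ(806). φ is multiplicative, with φ(p^e) = p^e − p^(e−1). Factorise 806 = 2 · 13 · 31. Then
  φ(806) = (2 − 1) · (13 − 1) · (31 − 1) = 1 · 12 · 30 = 360.
So there are 360 such integers.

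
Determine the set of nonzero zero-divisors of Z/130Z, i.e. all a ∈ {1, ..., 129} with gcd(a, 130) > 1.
nonzero zero-divisors of Z/130Z = {2, 4, 5, 6, 8, 10, 12, 13, 14, 15, 16, 18, 20, 22, 24, 25, 26, 28, 30, 32, 34, 35, 36, 38, 39, 40, 42, 44, 45, 46, 48, 50, 52, 54, 55, 56, 58, 60, 62, 64, 65, 66, 68, 70, 72, 74, 75, 76, 78, 80, 82, 84, 85, 86, 88, 90, 91, 92, 94, 95, 96, 98, 100, 102, 104, 105, 106, 108, 110, 112, 114, 115, 116, 117, 118, 120, 122, 124, 125, 126, 128}

An element a ∈ Z/130Z (with a ≠ 0) is a zero-divisor iff gcd(a, 130) > 1 (because a is a unit precisely when gcd(a, n) = 1, and in Z/nZ every nonzero, non-unit element is a zero-divisor). Scan a = 1, ..., 129 and keep those with gcd(a, 130) > 1:
  gcd(2, 130) = 2, gcd(4, 130) = 2, gcd(5, 130) = 5, gcd(6, 130) = 2, gcd(8, 130) = 2, gcd(10, 130) = 10, gcd(12, 130) = 2, gcd(13, 130) = 13, gcd(14, 130) = 2, gcd(15, 130) = 5, gcd(16, 130) = 2, gcd(18, 130) = 2, gcd(20, 130) = 10, gcd(22, 130) = 2, gcd(24, 130) = 2, gcd(25, 130) = 5, gcd(26, 130) = 26, gcd(28, 130) = 2, gcd(30, 130) = 10, gcd(32, 130) = 2, gcd(34, 130) = 2, gcd(35, 130) = 5, gcd(36, 130) = 2, gcd(38, 130) = 2, gcd(39, 130) = 13, gcd(40, 130) = 10, gcd(42, 130) = 2, gcd(44, 130) = 2, gcd(45, 130) = 5, gcd(46, 130) = 2, gcd(48, 130) = 2, gcd(50, 130) = 10, gcd(52, 130) = 26, gcd(54, 130) = 2, gcd(55, 130) = 5, gcd(56, 130) = 2, gcd(58, 130) = 2, gcd(60, 130) = 10, gcd(62, 130) = 2, gcd(64, 130) = 2, gcd(65, 130) = 65, gcd(66, 130) = 2, gcd(68, 130) = 2, gcd(70, 130) = 10, gcd(72, 130) = 2, gcd(74, 130) = 2, gcd(75, 130) = 5, gcd(76, 130) = 2, gcd(78, 130) = 26, gcd(80, 130) = 10, gcd(82, 130) = 2, gcd(84, 130) = 2, gcd(85, 130) = 5, gcd(86, 130) = 2, gcd(88, 130) = 2, gcd(90, 130) = 10, gcd(91, 130) = 13, gcd(92, 130) = 2, gcd(94, 130) = 2, gcd(95, 130) = 5, gcd(96, 130) = 2, gcd(98, 130) = 2, gcd(100, 130) = 10, gcd(102, 130) = 2, gcd(104, 130) = 26, gcd(105, 130) = 5, gcd(106, 130) = 2, gcd(108, 130) = 2, gcd(110, 130) = 10, gcd(112, 130) = 2, gcd(114, 130) = 2, gcd(115, 130) = 5, gcd(116, 130) = 2, gcd(117, 130) = 13, gcd(118, 130) = 2, gcd(120, 130) = 10, gcd(122, 130) = 2, gcd(124, 130) = 2, gcd(125, 130) = 5, gcd(126, 130) = 2, gcd(128, 130) = 2.
All other a ∈ {1, ..., 129} have gcd(a, 130) = 1 and are units. So the nonzero zero-divisors are exactly the 81 values of a appearing in this scan.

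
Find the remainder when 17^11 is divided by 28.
5

Use repeated squaring. Binary(11) = 1011. Walk through the bits of the exponent 11 left-to-right: at each bit after the leading one, square the running value, then multiply by 17 if the bit is 1 (always reducing mod 28):
  bit 1 = 1 (leading): start with 17.
  bit 2 = 0: square 17^2 = 289 ≡ 9 (mod 28).
  bit 3 = 1: square 9^2 = 81 ≡ 25; bit is 1, so multiply 25·17 = 425 ≡ 5 (mod 28).
  bit 4 = 1: square 5^2 = 25; bit is 1, so multiply 25·17 = 425 ≡ 5 (mod 28).
Final value: 17^11 ≡ 5 (mod 28).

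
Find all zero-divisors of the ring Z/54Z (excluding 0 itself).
An element a ∈ Z/54Z (with a ≠ 0) is a zero-divisor iff gcd(a, 54) > 1 (because a is a unit precisely when gcd(a, n) = 1, and in Z/nZ every nonzero, non-unit element is a zero-divisor). Scan a = 1, ..., 53 and keep those with gcd(a, 54) > 1:
  gcd(2, 54) = 2, gcd(3, 54) = 3, gcd(4, 54) = 2, gcd(6, 54) = 6, gcd(8, 54) = 2, gcd(9, 54) = 9, gcd(10, 54) = 2, gcd(12, 54) = 6, gcd(14, 54) = 2, gcd(15, 54) = 3, gcd(16, 54) = 2, gcd(18, 54) = 18, gcd(20, 54) = 2, gcd(21, 54) = 3, gcd(22, 54) = 2, gcd(24, 54) = 6, gcd(26, 54) = 2, gcd(27, 54) = 27, gcd(28, 54) = 2, gcd(30, 54) = 6, gcd(32, 54) = 2, gcd(33, 54) = 3, gcd(34, 54) = 2, gcd(36, 54) = 18, gcd(38, 54) = 2, gcd(39, 54) = 3, gcd(40, 54) = 2, gcd(42, 54) = 6, gcd(44, 54) = 2, gcd(45, 54) = 9, gcd(46, 54) = 2, gcd(48, 54) = 6, gcd(50, 54) = 2, gcd(51, 54) = 3, gcd(52, 54) = 2.
All other a ∈ {1, ..., 53} have gcd(a, 54) = 1 and are units. So the nonzero zero-divisors are exactly the 35 values of a appearing in this scan.

Final answer: nonzero zero-divisors of Z/54Z = {2, 3, 4, 6, 8, 9, 10, 12, 14, 15, 16, 18, 20, 21, 22, 24, 26, 27, 28, 30, 32, 33, 34, 36, 38, 39, 40, 42, 44, 45, 46, 48, 50, 51, 52}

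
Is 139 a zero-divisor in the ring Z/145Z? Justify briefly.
NO

gcd(139, 145) = 1, so 139 is a unit in Z/145Z (it has a multiplicative inverse). A unit cannot be a zero-divisor: if 139·b ≡ 0 then multiplying both sides by 139^(−1) gives b ≡ 0. So 139 is not a zero-divisor.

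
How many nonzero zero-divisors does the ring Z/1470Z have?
Z/1470Z has 1133 nonzero zero-divisors

In Z/1470Z each nonzero element is either a unit (gcd with 1470 is 1) or a zero-divisor (gcd > 1). The number of units is φ(1470): factorise 1470 = 2 · 3 · 5 · 7^2, so φ(1470) = (2 − 1) · (3 − 1) · (5 − 1) · (7^2 − 7^1) = 1 · 2 · 4 · 42 = 336. The nonzero elements number 1470 − 1 = 1469. Hence the nonzero zero-divisors number 1469 − 336 = 1133.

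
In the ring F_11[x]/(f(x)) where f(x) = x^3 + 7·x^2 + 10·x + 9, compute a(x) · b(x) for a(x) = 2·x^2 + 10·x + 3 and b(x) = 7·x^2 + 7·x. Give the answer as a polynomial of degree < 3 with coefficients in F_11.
a · b ≡ 5·x^2 + 2·x + 5 (mod f(x))

Multiply as integer polynomials: a · b = 14·x^4 + 84·x^3 + 91·x^2 + 21·x. Reducing coefficients mod 11: a · b ≡ 3·x^4 + 7·x^3 + 3·x^2 + 10·x. Now divide by f(x) = x^3 + 7·x^2 + 10·x + 9 in F_11[x], eliminating the leading term at each step:
  leading term 3·x^4: subtract (3·x)·f(x) = 3·x^4 + 10·x^3 + 8·x^2 + 5·x, leaving 8·x^3 + 6·x^2 + 5·x (coefficients mod 11)
  leading term 8·x^3: subtract (8)·f(x) = 8·x^3 + x^2 + 3·x + 6, leaving 5·x^2 + 2·x + 5 (coefficients mod 11)
The degree is now < 3, so this is the remainder. Hence a · b ≡ 5·x^2 + 2·x + 5 in F_11[x]/(f).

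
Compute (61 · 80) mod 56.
8

Reduce the factors first: 61 ≡ 5, 80 ≡ 24 (mod 56), so 61 · 80 ≡ 5 · 24 (mod 56). 5 · 24 = 120. Dividing by 56: 120 = 2·56 + 8. So (61 · 80) mod 56 = 8.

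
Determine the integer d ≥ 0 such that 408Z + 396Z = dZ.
In the PID Z, (a, b) is generated by gcd(a, b). Compute gcd(408, 396) with the extended Euclidean algorithm, tracking rows (r, s, t) with s·408 + t·396 = r:
  row A: (408, 1, 0)   [1·408 + 0·396 = 408]
  row B: (396, 0, 1)   [0·408 + 1·396 = 396]
  408 = 1·396 + 12   → row C = row A − 1·row B = (12, 1, −1)   [check: 1·408 − 1·396 = 12]
  396 = 33·12 + 0   → remainder 0, stop. gcd = 12 (last nonzero row C).
So gcd(408, 396) = 12, with Bézout identity 1·408 − 1·396 = 12. Containment (⊇): the Bézout identity exhibits 12 as an element of (408, 396), giving (12) ⊆ (408, 396). Containment (⊆): since 12 | 408 and 12 | 396 (408 = 12·34, 396 = 12·33), every Z-linear combination of 408 and 396 is divisible by 12, so (408, 396) ⊆ (12). Therefore (408, 396) = (12), d = 12.

Final answer: (408, 396) = (12); d = 12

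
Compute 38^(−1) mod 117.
38^(−1) ≡ 77 (mod 117)

Apply the extended Euclidean algorithm to (117, 38), tracking rows (r, s, t) with s·117 + t·38 = r. Each division r_prev = q·r_cur + r_new produces the new row as (previous row) − q·(current row):
  row A: (117, 1, 0)   [1·117 + 0·38 = 117]
  row B: (38, 0, 1)   [0·117 + 1·38 = 38]
  117 = 3·38 + 3   → row C = row A − 3·row B = (3, 1, −3)   [check: 1·117 − 3·38 = 3]
  38 = 12·3 + 2   → row D = row B − 12·row C = (2, −12, 37)   [check: −12·117 + 37·38 = 2]
  3 = 1·2 + 1   → row E = row C − 1·row D = (1, 13, −40)   [check: 13·117 − 40·38 = 1]
  2 = 2·1 + 0   → remainder 0, stop. gcd = 1 (last nonzero row E).
The gcd is 1, so 38 is invertible mod 117. The last nonzero row gives 13·117 − 40·38 = 1, so t = −40. So 38^(−1) ≡ −40 ≡ 77 (mod 117). Verify: 38 · 77 = 2926 ≡ 1 (mod 117). ✓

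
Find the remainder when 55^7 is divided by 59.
Use repeated squaring. Binary(7) = 111. Walk through the bits of the exponent 7 left-to-right: at each bit after the leading one, square the running value, then multiply by 55 if the bit is 1 (always reducing mod 59):
  bit 1 = 1 (leading): start with 55.
  bit 2 = 1: square 55^2 = 3025 ≡ 16; bit is 1, so multiply 16·55 = 880 ≡ 54 (mod 59).
  bit 3 = 1: square 54^2 = 2916 ≡ 25; bit is 1, so multiply 25·55 = 1375 ≡ 18 (mod 59).
Final value: 55^7 ≡ 18 (mod 59).

Final answer: 18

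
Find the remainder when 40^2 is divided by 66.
16

Use repeated squaring. Binary(2) = 10. Walk through the bits of the exponent 2 left-to-right: at each bit after the leading one, square the running value, then multiply by 40 if the bit is 1 (always reducing mod 66):
  bit 1 = 1 (leading): start with 40.
  bit 2 = 0: square 40^2 = 1600 ≡ 16 (mod 66).
Final value: 40^2 ≡ 16 (mod 66).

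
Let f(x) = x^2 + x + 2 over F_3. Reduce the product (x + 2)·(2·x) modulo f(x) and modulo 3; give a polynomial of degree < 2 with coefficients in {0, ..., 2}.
a · b ≡ 2·x + 2 (mod f(x))

Multiply as integer polynomials: a · b = 2·x^2 + 4·x. Reducing coefficients mod 3: a · b ≡ 2·x^2 + x. Now divide by f(x) = x^2 + x + 2 in F_3[x], eliminating the leading term at each step:
  leading term 2·x^2: subtract (2)·f(x) = 2·x^2 + 2·x + 1, leaving 2·x + 2 (coefficients mod 3)
The degree is now < 2, so this is the remainder. Hence a · b ≡ 2·x + 2 in F_3[x]/(f).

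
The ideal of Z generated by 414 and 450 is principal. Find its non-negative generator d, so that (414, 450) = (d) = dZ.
(414, 450) = (18); d = 18

In the PID Z, (a, b) is generated by gcd(a, b). Compute gcd(450, 414) with the extended Euclidean algorithm, tracking rows (r, s, t) with s·450 + t·414 = r:
  row A: (450, 1, 0)   [1·450 + 0·414 = 450]
  row B: (414, 0, 1)   [0·450 + 1·414 = 414]
  450 = 1·414 + 36   → row C = row A − 1·row B = (36, 1, −1)   [check: 1·450 − 1·414 = 36]
  414 = 11·36 + 18   → row D = row B − 11·row C = (18, −11, 12)   [check: −11·450 + 12·414 = 18]
  36 = 2·18 + 0   → remainder 0, stop. gcd = 18 (last nonzero row D).
So gcd(414, 450) = 18, with Bézout identity −11·450 + 12·414 = 18. Containment (⊇): the Bézout identity exhibits 18 as an element of (414, 450), giving (18) ⊆ (414, 450). Containment (⊆): since 18 | 414 and 18 | 450 (414 = 18·23, 450 = 18·25), every Z-linear combination of 414 and 450 is divisible by 18, so (414, 450) ⊆ (18). Therefore (414, 450) = (18), d = 18.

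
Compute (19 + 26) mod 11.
1

Reduce the summands first: 19 ≡ 8, 26 ≡ 4 (mod 11), so 19 + 26 ≡ 8 + 4 (mod 11). 8 + 4 = 12; 12 = 1·11 + 1, so (19 + 26) mod 11 = 1.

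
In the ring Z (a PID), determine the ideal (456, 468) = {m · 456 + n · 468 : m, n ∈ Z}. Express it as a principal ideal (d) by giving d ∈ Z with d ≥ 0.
(456, 468) = (12); d = 12

In the PID Z, (a, b) is generated by gcd(a, b). Compute gcd(468, 456) with the extended Euclidean algorithm, tracking rows (r, s, t) with s·468 + t·456 = r:
  row A: (468, 1, 0)   [1·468 + 0·456 = 468]
  row B: (456, 0, 1)   [0·468 + 1·456 = 456]
  468 = 1·456 + 12   → row C = row A − 1·row B = (12, 1, −1)   [check: 1·468 − 1·456 = 12]
  456 = 38·12 + 0   → remainder 0, stop. gcd = 12 (last nonzero row C).
So gcd(456, 468) = 12, with Bézout identity 1·468 − 1·456 = 12. Containment (⊇): the Bézout identity exhibits 12 as an element of (456, 468), giving (12) ⊆ (456, 468). Containment (⊆): since 12 | 456 and 12 | 468 (456 = 12·38, 468 = 12·39), every Z-linear combination of 456 and 468 is divisible by 12, so (456, 468) ⊆ (12). Therefore (456, 468) = (12), d = 12.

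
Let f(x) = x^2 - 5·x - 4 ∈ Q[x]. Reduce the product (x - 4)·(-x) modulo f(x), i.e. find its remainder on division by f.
a · b ≡ -x - 4 (mod f(x))

First multiply in Q[x] without reducing: a · b = -x^2 + 4·x. Now divide by f(x) = x^2 - 5·x - 4, eliminating the leading term at each step:
  leading term -x^2: subtract (-1)·f(x) = -x^2 + 5·x + 4, leaving -x - 4
The degree is now < 2, so this is the remainder. Hence a · b ≡ -x - 4 in Q[x]/(f).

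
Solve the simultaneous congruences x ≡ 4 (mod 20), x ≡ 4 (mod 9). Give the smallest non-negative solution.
x ≡ 4 (mod 180); the representative in [0, 180) is 4

The moduli 20, 9 are pairwise coprime, so by the CRT there is a unique solution mod 20·9 = 180.
Solve by successive substitution. Start with x ≡ 4 (mod 20).
  Combine with x ≡ 4 (mod 9): write x = 4 + 20·t and require 4 + 20·t ≡ 4 (mod 9), i.e. 20·t ≡ 4 − 4 ≡ 0 (mod 9). Since 20^(−1) ≡ 5 (mod 9) (20 ≡ 2 (mod 9)), t ≡ 5·0 ≡ 0 (mod 9). So x ≡ 4 + 20·0 = 4 (mod 180).
Unique solution in [0, 180): x = 4.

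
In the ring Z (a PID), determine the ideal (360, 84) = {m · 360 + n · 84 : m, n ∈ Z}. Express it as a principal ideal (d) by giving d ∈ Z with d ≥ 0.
In the PID Z, (a, b) is generated by gcd(a, b). Compute gcd(360, 84) with the extended Euclidean algorithm, tracking rows (r, s, t) with s·360 + t·84 = r:
  row A: (360, 1, 0)   [1·360 + 0·84 = 360]
  row B: (84, 0, 1)   [0·360 + 1·84 = 84]
  360 = 4·84 + 24   → row C = row A − 4·row B = (24, 1, −4)   [check: 1·360 − 4·84 = 24]
  84 = 3·24 + 12   → row D = row B − 3·row C = (12, −3, 13)   [check: −3·360 + 13·84 = 12]
  24 = 2·12 + 0   → remainder 0, stop. gcd = 12 (last nonzero row D).
So gcd(360, 84) = 12, with Bézout identity −3·360 + 13·84 = 12. Containment (⊇): the Bézout identity exhibits 12 as an element of (360, 84), giving (12) ⊆ (360, 84). Containment (⊆): since 12 | 360 and 12 | 84 (360 = 12·30, 84 = 12·7), every Z-linear combination of 360 and 84 is divisible by 12, so (360, 84) ⊆ (12). Therefore (360, 84) = (12), d = 12.

Final answer: (360, 84) = (12); d = 12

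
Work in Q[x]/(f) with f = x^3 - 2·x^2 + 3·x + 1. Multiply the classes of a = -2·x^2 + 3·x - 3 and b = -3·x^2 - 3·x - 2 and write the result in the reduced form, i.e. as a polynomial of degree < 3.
a · b ≡ 4·x^2 - 30·x - 3 (mod f(x))

First multiply in Q[x] without reducing: a · b = 6·x^4 - 3·x^3 + 4·x^2 + 3·x + 6. Now divide by f(x) = x^3 - 2·x^2 + 3·x + 1, eliminating the leading term at each step:
  leading term 6·x^4: subtract (6·x)·f(x) = 6·x^4 - 12·x^3 + 18·x^2 + 6·x, leaving 9·x^3 - 14·x^2 - 3·x + 6
  leading term 9·x^3: subtract (9)·f(x) = 9·x^3 - 18·x^2 + 27·x + 9, leaving 4·x^2 - 30·x - 3
The degree is now < 3, so this is the remainder. Hence a · b ≡ 4·x^2 - 30·x - 3 in Q[x]/(f).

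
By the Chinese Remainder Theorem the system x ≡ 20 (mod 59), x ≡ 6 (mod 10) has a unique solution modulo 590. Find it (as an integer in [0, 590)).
x ≡ 256 (mod 590); the representative in [0, 590) is 256

The moduli 59, 10 are pairwise coprime, so by the CRT there is a unique solution mod 59·10 = 590.
Solve by successive substitution. Start with x ≡ 20 (mod 59).
  Combine with x ≡ 6 (mod 10): write x = 20 + 59·t and require 20 + 59·t ≡ 6 (mod 10), i.e. 59·t ≡ 6 − 20 ≡ 6 (mod 10). Since 59^(−1) ≡ 9 (mod 10) (59 ≡ 9 (mod 10)), t ≡ 9·6 ≡ 4 (mod 10). So x ≡ 20 + 59·4 = 256 (mod 590).
Unique solution in [0, 590): x = 256.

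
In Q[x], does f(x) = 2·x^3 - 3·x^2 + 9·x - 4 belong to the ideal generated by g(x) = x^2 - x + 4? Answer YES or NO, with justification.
In Q[x] the ideal (g) consists of all multiples of g, so f ∈ (g) iff g | f, i.e. iff the remainder of f on division by g is 0. Divide f by g (g is monic, so eliminate the leading term of the running remainder at each step):
  leading term 2·x^3: subtract (2·x)·g(x) = 2·x^3 - 2·x^2 + 8·x, leaving -x^2 + x - 4
  leading term -x^2: subtract (-1)·g(x) = -x^2 + x - 4, leaving 0
The remainder is 0, so f(x) = g(x) · h(x) with h(x) = 2·x - 1. Hence g | f, i.e. f ∈ (g).

Final answer: YES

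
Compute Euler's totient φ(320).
φ(320) = 128

φ is multiplicative, with φ(p^e) = p^e − p^(e−1). Factorise 320 = 2^6 · 5. Then
  φ(320) = (2^6 − 2^5) · (5 − 1) = 32 · 4 = 128.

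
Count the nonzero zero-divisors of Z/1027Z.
Z/1027Z has 90 nonzero zero-divisors

In Z/1027Z each nonzero element is either a unit (gcd with 1027 is 1) or a zero-divisor (gcd > 1). The number of units is φ(1027): factorise 1027 = 13 · 79, so φ(1027) = (13 − 1) · (79 − 1) = 12 · 78 = 936. The nonzero elements number 1027 − 1 = 1026. Hence the nonzero zero-divisors number 1026 − 936 = 90.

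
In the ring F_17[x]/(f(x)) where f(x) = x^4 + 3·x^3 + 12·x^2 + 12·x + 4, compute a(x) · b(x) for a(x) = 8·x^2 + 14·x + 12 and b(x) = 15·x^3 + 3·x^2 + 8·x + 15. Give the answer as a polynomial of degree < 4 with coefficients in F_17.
a · b ≡ 6·x^3 + 12·x + 4 (mod f(x))

Multiply as integer polynomials: a · b = 120·x^5 + 234·x^4 + 286·x^3 + 268·x^2 + 306·x + 180. Reducing coefficients mod 17: a · b ≡ x^5 + 13·x^4 + 14·x^3 + 13·x^2 + 10. Now divide by f(x) = x^4 + 3·x^3 + 12·x^2 + 12·x + 4 in F_17[x], eliminating the leading term at each step:
  leading term x^5: subtract (x)·f(x) = x^5 + 3·x^4 + 12·x^3 + 12·x^2 + 4·x, leaving 10·x^4 + 2·x^3 + x^2 + 13·x + 10 (coefficients mod 17)
  leading term 10·x^4: subtract (10)·f(x) = 10·x^4 + 13·x^3 + x^2 + x + 6, leaving 6·x^3 + 12·x + 4 (coefficients mod 17)
The degree is now < 4, so this is the remainder. Hence a · b ≡ 6·x^3 + 12·x + 4 in F_17[x]/(f).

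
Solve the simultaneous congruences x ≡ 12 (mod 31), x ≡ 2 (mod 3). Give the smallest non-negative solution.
The moduli 31, 3 are pairwise coprime, so by the CRT there is a unique solution mod 31·3 = 93.
Solve by successive substitution. Start with x ≡ 12 (mod 31).
  Combine with x ≡ 2 (mod 3): write x = 12 + 31·t and require 12 + 31·t ≡ 2 (mod 3), i.e. 31·t ≡ 2 − 12 ≡ 2 (mod 3). Since 31^(−1) ≡ 1 (mod 3) (31 ≡ 1 (mod 3)), t ≡ 1·2 ≡ 2 (mod 3). So x ≡ 12 + 31·2 = 74 (mod 93).
Unique solution in [0, 93): x = 74.

Final answer: x ≡ 74 (mod 93); the representative in [0, 93) is 74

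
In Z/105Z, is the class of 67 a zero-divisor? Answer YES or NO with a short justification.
NO

gcd(67, 105) = 1, so 67 is a unit in Z/105Z (it has a multiplicative inverse). A unit cannot be a zero-divisor: if 67·b ≡ 0 then multiplying both sides by 67^(−1) gives b ≡ 0. So 67 is not a zero-divisor.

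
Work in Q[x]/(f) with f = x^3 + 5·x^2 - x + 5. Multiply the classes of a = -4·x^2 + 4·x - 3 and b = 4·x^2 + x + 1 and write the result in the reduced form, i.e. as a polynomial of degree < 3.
a · b ≡ -488·x^2 + 173·x - 463 (mod f(x))

First multiply in Q[x] without reducing: a · b = -16·x^4 + 12·x^3 - 12·x^2 + x - 3. Now divide by f(x) = x^3 + 5·x^2 - x + 5, eliminating the leading term at each step:
  leading term -16·x^4: subtract (-16·x)·f(x) = -16·x^4 - 80·x^3 + 16·x^2 - 80·x, leaving 92·x^3 - 28·x^2 + 81·x - 3
  leading term 92·x^3: subtract (92)·f(x) = 92·x^3 + 460·x^2 - 92·x + 460, leaving -488·x^2 + 173·x - 463
The degree is now < 3, so this is the remainder. Hence a · b ≡ -488·x^2 + 173·x - 463 in Q[x]/(f).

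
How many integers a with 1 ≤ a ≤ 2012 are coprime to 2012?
1004

The number of a ∈ {1, ..., 2012} with gcd(a, 2012) = 1 is by definition Euler's totient φ(2012). φ is multiplicative, with φ(p^e) = p^e − p^(e−1). Factorise 2012 = 2^2 · 503. Then
  φ(2012) = (2^2 − 2^1) · (503 − 1) = 2 · 502 = 1004.
So there are 1004 such integers.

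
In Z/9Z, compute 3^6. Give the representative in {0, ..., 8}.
0

Use repeated squaring. Binary(6) = 110. Walk through the bits of the exponent 6 left-to-right: at each bit after the leading one, square the running value, then multiply by 3 if the bit is 1 (always reducing mod 9):
  bit 1 = 1 (leading): start with 3.
  bit 2 = 1: square 3^2 = 9 ≡ 0; bit is 1, so multiply 0·3 = 0 (mod 9).
  bit 3 = 0: square 0^2 = 0 (mod 9).
Final value: 3^6 ≡ 0 (mod 9).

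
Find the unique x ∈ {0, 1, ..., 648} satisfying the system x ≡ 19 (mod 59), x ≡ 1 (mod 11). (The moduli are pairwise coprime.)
The moduli 59, 11 are pairwise coprime, so by the CRT there is a unique solution mod 59·11 = 649.
Solve by successive substitution. Start with x ≡ 19 (mod 59).
  Combine with x ≡ 1 (mod 11): write x = 19 + 59·t and require 19 + 59·t ≡ 1 (mod 11), i.e. 59·t ≡ 1 − 19 ≡ 4 (mod 11). Since 59^(−1) ≡ 3 (mod 11) (59 ≡ 4 (mod 11)), t ≡ 3·4 ≡ 1 (mod 11). So x ≡ 19 + 59·1 = 78 (mod 649).
Unique solution in [0, 649): x = 78.

Final answer: x ≡ 78 (mod 649); the representative in [0, 649) is 78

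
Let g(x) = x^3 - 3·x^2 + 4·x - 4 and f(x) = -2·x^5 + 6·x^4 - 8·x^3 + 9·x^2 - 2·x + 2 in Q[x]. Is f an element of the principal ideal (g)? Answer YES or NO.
In Q[x] the ideal (g) consists of all multiples of g, so f ∈ (g) iff g | f, i.e. iff the remainder of f on division by g is 0. Divide f by g (g is monic, so eliminate the leading term of the running remainder at each step):
  leading term -2·x^5: subtract (-2·x^2)·g(x) = -2·x^5 + 6·x^4 - 8·x^3 + 8·x^2, leaving x^2 - 2·x + 2
The remainder r(x) = x^2 - 2·x + 2 ≠ 0 (and deg r < deg g), so g ∤ f, i.e. f ∉ (g).

Final answer: NO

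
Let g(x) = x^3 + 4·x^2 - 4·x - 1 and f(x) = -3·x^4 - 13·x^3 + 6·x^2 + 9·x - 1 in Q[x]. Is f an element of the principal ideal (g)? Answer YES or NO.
NO

In Q[x] the ideal (g) consists of all multiples of g, so f ∈ (g) iff g | f, i.e. iff the remainder of f on division by g is 0. Divide f by g (g is monic, so eliminate the leading term of the running remainder at each step):
  leading term -3·x^4: subtract (-3·x)·g(x) = -3·x^4 - 12·x^3 + 12·x^2 + 3·x, leaving -x^3 - 6·x^2 + 6·x - 1
  leading term -x^3: subtract (-1)·g(x) = -x^3 - 4·x^2 + 4·x + 1, leaving -2·x^2 + 2·x - 2
The remainder r(x) = -2·x^2 + 2·x - 2 ≠ 0 (and deg r < deg g), so g ∤ f, i.e. f ∉ (g).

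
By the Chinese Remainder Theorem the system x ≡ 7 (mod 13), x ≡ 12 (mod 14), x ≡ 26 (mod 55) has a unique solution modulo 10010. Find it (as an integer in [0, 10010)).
x ≡ 8496 (mod 10010); the representative in [0, 10010) is 8496

The moduli 13, 14, 55 are pairwise coprime, so by the CRT there is a unique solution mod 13·14·55 = 10010.
Solve by successive substitution. Start with x ≡ 7 (mod 13).
  Combine with x ≡ 12 (mod 14): write x = 7 + 13·t and require 7 + 13·t ≡ 12 (mod 14), i.e. 13·t ≡ 12 − 7 ≡ 5 (mod 14). Since 13^(−1) ≡ 13 (mod 14), t ≡ 13·5 ≡ 9 (mod 14). So x ≡ 7 + 13·9 = 124 (mod 182).
  Combine with x ≡ 26 (mod 55): write x = 124 + 182·t and require 124 + 182·t ≡ 26 (mod 55), i.e. 182·t ≡ 26 − 124 ≡ 12 (mod 55). Since 182^(−1) ≡ 13 (mod 55) (182 ≡ 17 (mod 55)), t ≡ 13·12 ≡ 46 (mod 55). So x ≡ 124 + 182·46 = 8496 (mod 10010).
Unique solution in [0, 10010): x = 8496.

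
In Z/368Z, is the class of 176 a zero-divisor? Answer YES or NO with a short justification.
gcd(176, 368) = 16 > 1, so 176 is not a unit in Z/368Z. In Z/nZ every nonzero non-unit is a zero-divisor: explicitly, take b = 368/gcd = 23 ≠ 0 (mod 368); then 176·23 = 4048 = 11·368, i.e. 176·23 ≡ 0 (mod 368). So 176 is a zero-divisor.

Final answer: YES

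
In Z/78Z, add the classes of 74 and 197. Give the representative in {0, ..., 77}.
Reduce the summands first: 197 ≡ 41 (mod 78), so 74 + 197 ≡ 74 + 41 (mod 78). 74 + 41 = 115; 115 = 1·78 + 37, so (74 + 197) mod 78 = 37.

Final answer: 37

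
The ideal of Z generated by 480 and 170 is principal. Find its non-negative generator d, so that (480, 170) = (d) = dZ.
In the PID Z, (a, b) is generated by gcd(a, b). Compute gcd(480, 170) with the extended Euclidean algorithm, tracking rows (r, s, t) with s·480 + t·170 = r:
  row A: (480, 1, 0)   [1·480 + 0·170 = 480]
  row B: (170, 0, 1)   [0·480 + 1·170 = 170]
  480 = 2·170 + 140   → row C = row A − 2·row B = (140, 1, −2)   [check: 1·480 − 2·170 = 140]
  170 = 1·140 + 30   → row D = row B − 1·row C = (30, −1, 3)   [check: −1·480 + 3·170 = 30]
  140 = 4·30 + 20   → row E = row C − 4·row D = (20, 5, −14)   [check: 5·480 − 14·170 = 20]
  30 = 1·20 + 10   → row F = row D − 1·row E = (10, −6, 17)   [check: −6·480 + 17·170 = 10]
  20 = 2·10 + 0   → remainder 0, stop. gcd = 10 (last nonzero row F).
So gcd(480, 170) = 10, with Bézout identity −6·480 + 17·170 = 10. Containment (⊇): the Bézout identity exhibits 10 as an element of (480, 170), giving (10) ⊆ (480, 170). Containment (⊆): since 10 | 480 and 10 | 170 (480 = 10·48, 170 = 10·17), every Z-linear combination of 480 and 170 is divisible by 10, so (480, 170) ⊆ (10). Therefore (480, 170) = (10), d = 10.

Final answer: (480, 170) = (10); d = 10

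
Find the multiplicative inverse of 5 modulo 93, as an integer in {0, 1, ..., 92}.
Apply the extended Euclidean algorithm to (93, 5), tracking rows (r, s, t) with s·93 + t·5 = r. Each division r_prev = q·r_cur + r_new produces the new row as (previous row) − q·(current row):
  row A: (93, 1, 0)   [1·93 + 0·5 = 93]
  row B: (5, 0, 1)   [0·93 + 1·5 = 5]
  93 = 18·5 + 3   → row C = row A − 18·row B = (3, 1, −18)   [check: 1·93 − 18·5 = 3]
  5 = 1·3 + 2   → row D = row B − 1·row C = (2, −1, 19)   [check: −1·93 + 19·5 = 2]
  3 = 1·2 + 1   → row E = row C − 1·row D = (1, 2, −37)   [check: 2·93 − 37·5 = 1]
  2 = 2·1 + 0   → remainder 0, stop. gcd = 1 (last nonzero row E).
The gcd is 1, so 5 is invertible mod 93. The last nonzero row gives 2·93 − 37·5 = 1, so t = −37. So 5^(−1) ≡ −37 ≡ 56 (mod 93). Verify: 5 · 56 = 280 ≡ 1 (mod 93). ✓

Final answer: 5^(−1) ≡ 56 (mod 93)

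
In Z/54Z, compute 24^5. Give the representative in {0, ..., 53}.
0

Use repeated squaring. Binary(5) = 101. Walk through the bits of the exponent 5 left-to-right: at each bit after the leading one, square the running value, then multiply by 24 if the bit is 1 (always reducing mod 54):
  bit 1 = 1 (leading): start with 24.
  bit 2 = 0: square 24^2 = 576 ≡ 36 (mod 54).
  bit 3 = 1: square 36^2 = 1296 ≡ 0; bit is 1, so multiply 0·24 = 0 (mod 54).
Final value: 24^5 ≡ 0 (mod 54).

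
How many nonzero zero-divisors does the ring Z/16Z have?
In Z/16Z each nonzero element is either a unit (gcd with 16 is 1) or a zero-divisor (gcd > 1). The number of units is φ(16): factorise 16 = 2^4, so φ(16) = (2^4 − 2^3) = 8 = 8. The nonzero elements number 16 − 1 = 15. Hence the nonzero zero-divisors number 15 − 8 = 7.

Final answer: Z/16Z has 7 nonzero zero-divisors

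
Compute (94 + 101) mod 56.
27

Reduce the summands first: 94 ≡ 38, 101 ≡ 45 (mod 56), so 94 + 101 ≡ 38 + 45 (mod 56). 38 + 45 = 83; 83 = 1·56 + 27, so (94 + 101) mod 56 = 27.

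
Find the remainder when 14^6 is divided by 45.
1

Use repeated squaring. Binary(6) = 110. Walk through the bits of the exponent 6 left-to-right: at each bit after the leading one, square the running value, then multiply by 14 if the bit is 1 (always reducing mod 45):
  bit 1 = 1 (leading): start with 14.
  bit 2 = 1: square 14^2 = 196 ≡ 16; bit is 1, so multiply 16·14 = 224 ≡ 44 (mod 45).
  bit 3 = 0: square 44^2 = 1936 ≡ 1 (mod 45).
Final value: 14^6 ≡ 1 (mod 45).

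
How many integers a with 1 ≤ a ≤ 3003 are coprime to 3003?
The number of a ∈ {1, ..., 3003} with gcd(a, 3003) = 1 is by definition Euler's totient φ(3003). φ is multiplicative, with φ(p^e) = p^e − p^(e−1). Factorise 3003 = 3 · 7 · 11 · 13. Then
  φ(3003) = (3 − 1) · (7 − 1) · (11 − 1) · (13 − 1) = 2 · 6 · 10 · 12 = 1440.
So there are 1440 such integers.

Final answer: 1440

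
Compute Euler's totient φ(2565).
φ is multiplicative, with φ(p^e) = p^e − p^(e−1). Factorise 2565 = 3^3 · 5 · 19. Then
  φ(2565) = (3^3 − 3^2) · (5 − 1) · (19 − 1) = 18 · 4 · 18 = 1296.

Final answer: φ(2565) = 1296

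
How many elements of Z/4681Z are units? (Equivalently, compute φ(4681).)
An element a ∈ Z/4681Z is a unit iff gcd(a, 4681) = 1, so the number of units is φ(4681). φ is multiplicative, with φ(p^e) = p^e − p^(e−1). Factorise 4681 = 31 · 151. Then
  φ(4681) = (31 − 1) · (151 − 1) = 30 · 150 = 4500.

Final answer: Z/4681Z has φ(4681) = 4500 units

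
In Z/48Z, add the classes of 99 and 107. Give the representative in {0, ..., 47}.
14

Reduce the summands first: 99 ≡ 3, 107 ≡ 11 (mod 48), so 99 + 107 ≡ 3 + 11 (mod 48). 3 + 11 = 14; 14 = 0·48 + 14, so (99 + 107) mod 48 = 14.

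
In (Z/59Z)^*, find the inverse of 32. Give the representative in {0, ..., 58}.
32^(−1) ≡ 24 (mod 59)

Apply the extended Euclidean algorithm to (59, 32), tracking rows (r, s, t) with s·59 + t·32 = r. Each division r_prev = q·r_cur + r_new produces the new row as (previous row) − q·(current row):
  row A: (59, 1, 0)   [1·59 + 0·32 = 59]
  row B: (32, 0, 1)   [0·59 + 1·32 = 32]
  59 = 1·32 + 27   → row C = row A − 1·row B = (27, 1, −1)   [check: 1·59 − 1·32 = 27]
  32 = 1·27 + 5   → row D = row B − 1·row C = (5, −1, 2)   [check: −1·59 + 2·32 = 5]
  27 = 5·5 + 2   → row E = row C − 5·row D = (2, 6, −11)   [check: 6·59 − 11·32 = 2]
  5 = 2·2 + 1   → row F = row D − 2·row E = (1, −13, 24)   [check: −13·59 + 24·32 = 1]
  2 = 2·1 + 0   → remainder 0, stop. gcd = 1 (last nonzero row F).
The gcd is 1, so 32 is invertible mod 59. The last nonzero row gives −13·59 + 24·32 = 1, so t = 24. So 32^(−1) ≡ 24 (mod 59). Verify: 32 · 24 = 768 ≡ 1 (mod 59). ✓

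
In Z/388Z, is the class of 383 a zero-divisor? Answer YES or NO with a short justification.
NO

gcd(383, 388) = 1, so 383 is a unit in Z/388Z (it has a multiplicative inverse). A unit cannot be a zero-divisor: if 383·b ≡ 0 then multiplying both sides by 383^(−1) gives b ≡ 0. So 383 is not a zero-divisor.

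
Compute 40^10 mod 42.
16

Use repeated squaring. Binary(10) = 1010. Walk through the bits of the exponent 10 left-to-right: at each bit after the leading one, square the running value, then multiply by 40 if the bit is 1 (always reducing mod 42):
  bit 1 = 1 (leading): start with 40.
  bit 2 = 0: square 40^2 = 1600 ≡ 4 (mod 42).
  bit 3 = 1: square 4^2 = 16; bit is 1, so multiply 16·40 = 640 ≡ 10 (mod 42).
  bit 4 = 0: square 10^2 = 100 ≡ 16 (mod 42).
Final value: 40^10 ≡ 16 (mod 42).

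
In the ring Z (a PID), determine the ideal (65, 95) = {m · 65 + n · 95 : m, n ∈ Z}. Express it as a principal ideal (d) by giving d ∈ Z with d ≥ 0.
(65, 95) = (5); d = 5

In the PID Z, (a, b) is generated by gcd(a, b). Compute gcd(95, 65) with the extended Euclidean algorithm, tracking rows (r, s, t) with s·95 + t·65 = r:
  row A: (95, 1, 0)   [1·95 + 0·65 = 95]
  row B: (65, 0, 1)   [0·95 + 1·65 = 65]
  95 = 1·65 + 30   → row C = row A − 1·row B = (30, 1, −1)   [check: 1·95 − 1·65 = 30]
  65 = 2·30 + 5   → row D = row B − 2·row C = (5, −2, 3)   [check: −2·95 + 3·65 = 5]
  30 = 6·5 + 0   → remainder 0, stop. gcd = 5 (last nonzero row D).
So gcd(65, 95) = 5, with Bézout identity −2·95 + 3·65 = 5. Containment (⊇): the Bézout identity exhibits 5 as an element of (65, 95), giving (5) ⊆ (65, 95). Containment (⊆): since 5 | 65 and 5 | 95 (65 = 5·13, 95 = 5·19), every Z-linear combination of 65 and 95 is divisible by 5, so (65, 95) ⊆ (5). Therefore (65, 95) = (5), d = 5.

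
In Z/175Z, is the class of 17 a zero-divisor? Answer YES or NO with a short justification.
gcd(17, 175) = 1, so 17 is a unit in Z/175Z (it has a multiplicative inverse). A unit cannot be a zero-divisor: if 17·b ≡ 0 then multiplying both sides by 17^(−1) gives b ≡ 0. So 17 is not a zero-divisor.

Final answer: NO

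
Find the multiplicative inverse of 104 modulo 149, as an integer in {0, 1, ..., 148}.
104^(−1) ≡ 96 (mod 149)

Apply the extended Euclidean algorithm to (149, 104), tracking rows (r, s, t) with s·149 + t·104 = r. Each division r_prev = q·r_cur + r_new produces the new row as (previous row) − q·(current row):
  row A: (149, 1, 0)   [1·149 + 0·104 = 149]
  row B: (104, 0, 1)   [0·149 + 1·104 = 104]
  149 = 1·104 + 45   → row C = row A − 1·row B = (45, 1, −1)   [check: 1·149 − 1·104 = 45]
  104 = 2·45 + 14   → row D = row B − 2·row C = (14, −2, 3)   [check: −2·149 + 3·104 = 14]
  45 = 3·14 + 3   → row E = row C − 3·row D = (3, 7, −10)   [check: 7·149 − 10·104 = 3]
  14 = 4·3 + 2   → row F = row D − 4·row E = (2, −30, 43)   [check: −30·149 + 43·104 = 2]
  3 = 1·2 + 1   → row G = row E − 1·row F = (1, 37, −53)   [check: 37·149 − 53·104 = 1]
  2 = 2·1 + 0   → remainder 0, stop. gcd = 1 (last nonzero row G).
The gcd is 1, so 104 is invertible mod 149. The last nonzero row gives 37·149 − 53·104 = 1, so t = −53. So 104^(−1) ≡ −53 ≡ 96 (mod 149). Verify: 104 · 96 = 9984 ≡ 1 (mod 149). ✓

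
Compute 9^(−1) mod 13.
Apply the extended Euclidean algorithm to (13, 9), tracking rows (r, s, t) with s·13 + t·9 = r. Each division r_prev = q·r_cur + r_new produces the new row as (previous row) − q·(current row):
  row A: (13, 1, 0)   [1·13 + 0·9 = 13]
  row B: (9, 0, 1)   [0·13 + 1·9 = 9]
  13 = 1·9 + 4   → row C = row A − 1·row B = (4, 1, −1)   [check: 1·13 − 1·9 = 4]
  9 = 2·4 + 1   → row D = row B − 2·row C = (1, −2, 3)   [check: −2·13 + 3·9 = 1]
  4 = 4·1 + 0   → remainder 0, stop. gcd = 1 (last nonzero row D).
The gcd is 1, so 9 is invertible mod 13. The last nonzero row gives −2·13 + 3·9 = 1, so t = 3. So 9^(−1) ≡ 3 (mod 13). Verify: 9 · 3 = 27 ≡ 1 (mod 13). ✓

Final answer: 9^(−1) ≡ 3 (mod 13)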